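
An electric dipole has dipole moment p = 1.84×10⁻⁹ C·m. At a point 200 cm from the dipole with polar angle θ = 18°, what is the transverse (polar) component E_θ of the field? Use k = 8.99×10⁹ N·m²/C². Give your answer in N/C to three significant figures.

For a dipole, E_θ = (kp sinθ)/r³.
kp/r³ = (8.99×10⁹)(1.84×10⁻⁹)/(2.00)³ = 2.068 N/C.
E_θ = 2.068·sin18° = 0.6390 N/C.

E_θ ≈ 0.639 N/C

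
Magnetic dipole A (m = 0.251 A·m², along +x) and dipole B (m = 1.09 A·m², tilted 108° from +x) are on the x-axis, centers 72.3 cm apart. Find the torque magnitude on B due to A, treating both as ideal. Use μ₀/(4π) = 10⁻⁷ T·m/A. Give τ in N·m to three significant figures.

Dipole B is on the axis of dipole A, so B₁ there is axial: B₁ = (μ₀/4π)·2m₁/r³ along +x.
B₁ = 2(10⁻⁷)(0.251)/(0.723)³ = 1.328×10⁻⁷ T.
τ = m₂ B₁ sinθ.
τ = (1.09)(1.328×10⁻⁷)·sin108° = 1.377×10⁻⁷ N·m.

τ ≈ 1.38×10⁻⁷ N·m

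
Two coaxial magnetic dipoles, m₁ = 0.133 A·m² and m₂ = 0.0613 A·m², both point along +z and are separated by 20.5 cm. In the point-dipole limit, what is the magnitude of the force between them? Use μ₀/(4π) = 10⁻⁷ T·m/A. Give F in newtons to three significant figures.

On-axis B of dipole 1: B = (μ₀/4π)·2m₁/r³. Force on dipole 2: F = m₂·dB/dr.
dB/dr = −(μ₀/4π)·6m₁/r⁴, so |F| = (μ₀/4π)·6m₁m₂/r⁴.
F = 6(10⁻⁷)(0.133)(0.0613)/(0.205)⁴ = 2.770×10⁻⁶ N.

F ≈ 2.77×10⁻⁶ N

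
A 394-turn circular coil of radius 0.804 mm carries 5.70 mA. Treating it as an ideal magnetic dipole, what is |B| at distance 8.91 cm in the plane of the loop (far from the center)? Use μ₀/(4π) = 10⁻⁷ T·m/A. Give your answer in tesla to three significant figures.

m = NIA = NIπa² = 394·(0.00570)·π·(8.04×10⁻⁴)² = 4.561×10⁻⁶ A·m².
In the equatorial plane B = (μ₀/4π)·m/r³ (half the axial value).
B = (10⁻⁷)·(4.561×10⁻⁶) / (0.0891)³ = 6.448×10⁻¹⁰ T.

B ≈ 6.45×10⁻¹⁰ T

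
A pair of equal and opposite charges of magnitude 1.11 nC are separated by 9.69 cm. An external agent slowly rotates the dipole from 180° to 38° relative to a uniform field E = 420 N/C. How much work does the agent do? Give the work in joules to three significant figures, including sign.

W ≈ -8.08×10⁻⁸ J

Dipole moment p = qd = (1.11×10⁻⁹ C)(0.0969 m) = 1.076×10⁻¹⁰ C·m.
W_ext = ΔU = U(θ₂) − U(θ₁) = −pE cosθ₂ − (−pE cosθ₁) = pE(cosθ₁ − cosθ₂).
W = (1.076×10⁻¹⁰)(420)·(cos180° − cos38°) = (4.519×10⁻⁸)·(-1.7880) = -8.080×10⁻⁸ J.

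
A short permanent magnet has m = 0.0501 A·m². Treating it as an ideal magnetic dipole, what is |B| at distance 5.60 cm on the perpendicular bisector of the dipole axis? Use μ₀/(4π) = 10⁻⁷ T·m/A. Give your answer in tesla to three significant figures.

B ≈ 2.85×10⁻⁵ T

In the equatorial plane B = (μ₀/4π)·m/r³ (half the axial value).
B = (10⁻⁷)·(0.0501) / (0.0560)³ = 2.853×10⁻⁵ T.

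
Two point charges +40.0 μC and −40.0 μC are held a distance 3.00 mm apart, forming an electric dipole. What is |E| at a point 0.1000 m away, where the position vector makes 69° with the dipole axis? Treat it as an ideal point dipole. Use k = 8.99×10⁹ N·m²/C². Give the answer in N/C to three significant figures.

Dipole moment p = qd = (4.00×10⁻⁵ C)(0.00300 m) = 1.20×10⁻⁷ C·m.
At angle θ the dipole field magnitude is E = (kp/r³)·√(1 + 3cos²θ).
kp/r³ = (8.99×10⁹)(1.20×10⁻⁷) / (0.100)³ = 1.079×10⁶ N/C.
√(1 + 3cos²69°) = √(1 + 3·0.1284) = √1.3853 ≈ 1.1770.
E ≈ 1.079×10⁶ × 1.177 = 1.270×10⁶ N/C.

E ≈ 1.27×10⁶ N/C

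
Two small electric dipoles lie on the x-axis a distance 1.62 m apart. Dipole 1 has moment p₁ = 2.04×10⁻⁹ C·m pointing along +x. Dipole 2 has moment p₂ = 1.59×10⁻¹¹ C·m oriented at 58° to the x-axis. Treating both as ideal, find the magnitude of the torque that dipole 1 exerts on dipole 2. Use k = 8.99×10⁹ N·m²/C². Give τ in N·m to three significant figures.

τ ≈ 1.16×10⁻¹⁰ N·m

The second dipole sits on the axis of the first, so the field there is axial: E₁ = 2kp₁/r³ along +x.
E₁ = 2(8.99×10⁹)(2.04×10⁻⁹)/(1.62)³ = 8.627 N/C.
Torque on the second dipole: τ = p₂ E₁ sinθ.
τ = (1.59×10⁻¹¹)(8.627)·sin58° = 1.163×10⁻¹⁰ N·m.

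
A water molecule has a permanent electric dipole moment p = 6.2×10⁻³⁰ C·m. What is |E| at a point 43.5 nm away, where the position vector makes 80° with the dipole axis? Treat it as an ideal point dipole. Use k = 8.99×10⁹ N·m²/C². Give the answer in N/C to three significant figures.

E ≈ 707 N/C

At angle θ the dipole field magnitude is E = (kp/r³)·√(1 + 3cos²θ).
kp/r³ = (8.99×10⁹)(6.20×10⁻³⁰) / (4.35×10⁻⁸)³ = 677.1 N/C.
√(1 + 3cos²80°) = √(1 + 3·0.0302) = √1.0905 ≈ 1.0443.
E ≈ 677.1 × 1.044 = 707.1 N/C.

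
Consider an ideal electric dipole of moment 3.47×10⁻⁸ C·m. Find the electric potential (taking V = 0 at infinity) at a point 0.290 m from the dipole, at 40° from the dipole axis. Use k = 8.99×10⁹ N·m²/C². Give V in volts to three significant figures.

V ≈ 2840 V

The dipole potential is V = kp cosθ / r².
V = (8.99×10⁹)(3.47×10⁻⁸)·cos40° / (0.290)² = 2841 V.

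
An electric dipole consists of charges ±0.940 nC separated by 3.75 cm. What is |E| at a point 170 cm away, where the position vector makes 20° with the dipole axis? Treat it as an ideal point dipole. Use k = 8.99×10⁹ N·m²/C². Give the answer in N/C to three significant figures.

Dipole moment p = qd = (9.40×10⁻¹⁰ C)(0.0375 m) = 3.525×10⁻¹¹ C·m.
At angle θ the dipole field magnitude is E = (kp/r³)·√(1 + 3cos²θ).
kp/r³ = (8.99×10⁹)(3.525×10⁻¹¹) / (1.70)³ = 0.06450 N/C.
√(1 + 3cos²20°) = √(1 + 3·0.8830) = √3.6491 ≈ 1.9103.
E ≈ 0.06450 × 1.910 = 0.1232 N/C.

E ≈ 0.123 N/C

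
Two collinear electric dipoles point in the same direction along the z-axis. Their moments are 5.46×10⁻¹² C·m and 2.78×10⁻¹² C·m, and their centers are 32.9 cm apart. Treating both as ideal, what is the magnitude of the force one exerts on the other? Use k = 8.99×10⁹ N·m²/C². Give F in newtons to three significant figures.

On-axis field of dipole 1 at distance r: E = 2kp₁/r³. Force on dipole 2 is F = p₂·dE/dr (gradient along axis).
dE/dr = −6kp₁/r⁴, so |F| = 6kp₁p₂/r⁴ (attractive for aligned moments).
F = 6(8.99×10⁹)(5.46×10⁻¹²)(2.78×10⁻¹²)/(0.329)⁴ = 6.988×10⁻¹¹ N.

F ≈ 6.99×10⁻¹¹ N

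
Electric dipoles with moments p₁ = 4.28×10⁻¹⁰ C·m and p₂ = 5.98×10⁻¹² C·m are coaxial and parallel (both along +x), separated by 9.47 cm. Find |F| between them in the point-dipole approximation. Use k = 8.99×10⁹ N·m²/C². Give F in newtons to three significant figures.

F ≈ 1.72×10⁻⁶ N

On-axis field of dipole 1 at distance r: E = 2kp₁/r³. Force on dipole 2 is F = p₂·dE/dr (gradient along axis).
dE/dr = −6kp₁/r⁴, so |F| = 6kp₁p₂/r⁴ (attractive for aligned moments).
F = 6(8.99×10⁹)(4.28×10⁻¹⁰)(5.98×10⁻¹²)/(0.0947)⁴ = 1.717×10⁻⁶ N.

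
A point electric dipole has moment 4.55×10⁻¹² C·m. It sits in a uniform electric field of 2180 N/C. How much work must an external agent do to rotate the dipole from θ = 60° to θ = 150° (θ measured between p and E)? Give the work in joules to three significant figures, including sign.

W_ext = ΔU = U(θ₂) − U(θ₁) = −pE cosθ₂ − (−pE cosθ₁) = pE(cosθ₁ − cosθ₂).
W = (4.55×10⁻¹²)(2180)·(cos60° − cos150°) = (9.919×10⁻⁹)·(+1.3660) = 1.355×10⁻⁸ J.

W ≈ 1.35×10⁻⁸ J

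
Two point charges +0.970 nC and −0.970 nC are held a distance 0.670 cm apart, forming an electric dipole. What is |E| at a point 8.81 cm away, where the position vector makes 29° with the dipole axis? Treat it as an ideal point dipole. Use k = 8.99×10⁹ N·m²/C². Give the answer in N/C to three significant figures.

E ≈ 155 N/C

Dipole moment p = qd = (9.70×10⁻¹⁰ C)(0.00670 m) = 6.499×10⁻¹² C·m.
At angle θ the dipole field magnitude is E = (kp/r³)·√(1 + 3cos²θ).
kp/r³ = (8.99×10⁹)(6.499×10⁻¹²) / (0.0881)³ = 85.44 N/C.
√(1 + 3cos²29°) = √(1 + 3·0.7650) = √3.2949 ≈ 1.8152.
E ≈ 85.44 × 1.815 = 155.1 N/C.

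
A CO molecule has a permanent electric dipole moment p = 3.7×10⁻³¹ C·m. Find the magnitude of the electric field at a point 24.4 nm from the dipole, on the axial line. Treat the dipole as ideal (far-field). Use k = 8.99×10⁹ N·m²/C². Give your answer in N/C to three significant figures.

On the dipole axis E = 2kp/r³.
E = 2·(8.99×10⁹)(3.70×10⁻³¹) / (2.44×10⁻⁸)³ = 458.0 N/C.

E ≈ 458 N/C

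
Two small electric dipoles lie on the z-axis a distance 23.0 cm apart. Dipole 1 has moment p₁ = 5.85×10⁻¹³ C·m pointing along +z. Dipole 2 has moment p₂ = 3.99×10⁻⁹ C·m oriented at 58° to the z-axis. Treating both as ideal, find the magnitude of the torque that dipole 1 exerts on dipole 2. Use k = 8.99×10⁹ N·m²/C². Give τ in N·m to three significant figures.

The second dipole sits on the axis of the first, so the field there is axial: E₁ = 2kp₁/r³ along +z.
E₁ = 2(8.99×10⁹)(5.85×10⁻¹³)/(0.230)³ = 0.8645 N/C.
Torque on the second dipole: τ = p₂ E₁ sinθ.
τ = (3.99×10⁻⁹)(0.8645)·sin58° = 2.925×10⁻⁹ N·m.

τ ≈ 2.93×10⁻⁹ N·m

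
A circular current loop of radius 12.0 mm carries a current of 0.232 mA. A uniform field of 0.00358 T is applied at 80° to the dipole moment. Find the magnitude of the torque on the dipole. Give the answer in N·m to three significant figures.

τ ≈ 3.70×10⁻¹⁰ N·m

Magnetic moment m = IA = Iπa² = (2.32×10⁻⁴)·π·(0.0120)² = 1.05×10⁻⁷ A·m².
Torque on a magnetic dipole: τ = mB sinθ.
τ = (1.05×10⁻⁷)(0.00358)·sin80° = 3.702×10⁻¹⁰ N·m.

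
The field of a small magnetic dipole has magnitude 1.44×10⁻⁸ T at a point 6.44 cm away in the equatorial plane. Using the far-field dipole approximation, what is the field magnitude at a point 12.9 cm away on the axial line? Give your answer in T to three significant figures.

Dipole fields scale as 1/r³ in the far field.
The axial field is twice the equatorial field at the same r, so the geometry factor is 2/1.
B₂ = B₁ · (2/1) · (r₁/r₂)³ = 1.44×10⁻⁸ · 2 · (6.44/12.9)³.
(r₁/r₂)³ = (0.4992)³ = 0.1244.
B₂ ≈ 3.583×10⁻⁹ T.

B ≈ 3.58×10⁻⁹ T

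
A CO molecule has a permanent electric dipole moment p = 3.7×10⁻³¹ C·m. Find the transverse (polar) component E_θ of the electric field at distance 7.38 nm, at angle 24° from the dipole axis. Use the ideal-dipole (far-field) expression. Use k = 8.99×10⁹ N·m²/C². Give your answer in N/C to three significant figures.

For a dipole, E_θ = (kp sinθ)/r³.
kp/r³ = (8.99×10⁹)(3.70×10⁻³¹)/(7.38×10⁻⁹)³ = 8275 N/C.
E_θ = 8275·sin24° = 3366 N/C.

E_θ ≈ 3370 N/C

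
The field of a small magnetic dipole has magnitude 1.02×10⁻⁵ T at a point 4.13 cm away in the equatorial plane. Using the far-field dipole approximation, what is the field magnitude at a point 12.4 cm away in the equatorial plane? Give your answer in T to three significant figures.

B ≈ 3.77×10⁻⁷ T

Dipole fields scale as 1/r³ in the far field; the geometry is the same at both points.
B₂ = B₁ · (r₁/r₂)³ = 1.02×10⁻⁵ · (4.13/12.4)³.
(r₁/r₂)³ = (0.3331)³ = 0.03695.
B₂ ≈ 3.769×10⁻⁷ T.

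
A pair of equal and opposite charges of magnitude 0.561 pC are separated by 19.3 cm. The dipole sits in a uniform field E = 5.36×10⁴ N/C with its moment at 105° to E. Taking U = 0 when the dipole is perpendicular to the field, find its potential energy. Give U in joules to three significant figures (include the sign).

Dipole moment p = qd = (5.61×10⁻¹³ C)(0.193 m) = 1.083×10⁻¹³ C·m.
U = −p·E = −pE cosθ.
U = −(1.083×10⁻¹³)(5.36×10⁴)·cos105° = 1.502×10⁻⁹ J.

U ≈ 1.50×10⁻⁹ J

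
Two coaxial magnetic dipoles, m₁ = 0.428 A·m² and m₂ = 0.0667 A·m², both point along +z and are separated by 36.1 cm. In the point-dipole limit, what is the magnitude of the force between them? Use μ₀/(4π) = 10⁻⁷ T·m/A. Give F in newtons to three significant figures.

On-axis B of dipole 1: B = (μ₀/4π)·2m₁/r³. Force on dipole 2: F = m₂·dB/dr.
dB/dr = −(μ₀/4π)·6m₁/r⁴, so |F| = (μ₀/4π)·6m₁m₂/r⁴.
F = 6(10⁻⁷)(0.428)(0.0667)/(0.361)⁴ = 1.009×10⁻⁶ N.

F ≈ 1.01×10⁻⁶ N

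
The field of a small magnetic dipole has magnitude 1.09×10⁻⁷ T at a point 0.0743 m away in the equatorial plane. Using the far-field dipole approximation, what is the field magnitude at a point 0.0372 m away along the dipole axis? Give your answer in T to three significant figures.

Dipole fields scale as 1/r³ in the far field.
The axial field is twice the equatorial field at the same r, so the geometry factor is 2/1.
B₂ = B₁ · (2/1) · (r₁/r₂)³ = 1.09×10⁻⁷ · 2 · (0.0743/0.0372)³.
(r₁/r₂)³ = (1.997)³ = 7.968.
B₂ ≈ 1.737×10⁻⁶ T.

B ≈ 1.74×10⁻⁶ T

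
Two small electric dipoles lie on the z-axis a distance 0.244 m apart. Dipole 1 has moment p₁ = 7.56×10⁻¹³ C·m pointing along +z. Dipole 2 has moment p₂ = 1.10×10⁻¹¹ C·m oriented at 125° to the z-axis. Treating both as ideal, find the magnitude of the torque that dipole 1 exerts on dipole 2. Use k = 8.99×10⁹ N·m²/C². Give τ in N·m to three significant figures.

τ ≈ 8.43×10⁻¹² N·m

The second dipole sits on the axis of the first, so the field there is axial: E₁ = 2kp₁/r³ along +z.
E₁ = 2(8.99×10⁹)(7.56×10⁻¹³)/(0.244)³ = 0.9357 N/C.
Torque on the second dipole: τ = p₂ E₁ sinθ.
τ = (1.10×10⁻¹¹)(0.9357)·sin125° = 8.431×10⁻¹² N·m.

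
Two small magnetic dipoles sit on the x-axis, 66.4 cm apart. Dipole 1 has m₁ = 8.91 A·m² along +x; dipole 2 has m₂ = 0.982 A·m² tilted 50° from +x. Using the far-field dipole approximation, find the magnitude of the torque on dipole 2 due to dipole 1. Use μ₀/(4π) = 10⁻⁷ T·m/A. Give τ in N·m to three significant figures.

τ ≈ 4.58×10⁻⁶ N·m

Dipole B is on the axis of dipole A, so B₁ there is axial: B₁ = (μ₀/4π)·2m₁/r³ along +x.
B₁ = 2(10⁻⁷)(8.91)/(0.664)³ = 6.087×10⁻⁶ T.
τ = m₂ B₁ sinθ.
τ = (0.982)(6.087×10⁻⁶)·sin50° = 4.579×10⁻⁶ N·m.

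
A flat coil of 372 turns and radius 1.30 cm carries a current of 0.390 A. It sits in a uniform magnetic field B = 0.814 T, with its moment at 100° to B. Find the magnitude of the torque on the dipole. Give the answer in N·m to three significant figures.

m = NIA = NIπa² = 372·(0.390)·π·(0.0130)² = 0.07703 A·m².
Torque on a magnetic dipole: τ = mB sinθ.
τ = (0.07703)(0.814)·sin100° = 0.06175 N·m.

τ ≈ 0.0617 N·m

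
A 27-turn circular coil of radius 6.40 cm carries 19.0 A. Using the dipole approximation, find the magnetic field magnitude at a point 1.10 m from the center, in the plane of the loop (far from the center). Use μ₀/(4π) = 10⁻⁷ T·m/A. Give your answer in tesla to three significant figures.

m = NIA = NIπa² = 27·(19.0)·π·(0.0640)² = 6.601 A·m².
In the equatorial plane B = (μ₀/4π)·m/r³ (half the axial value).
B = (10⁻⁷)·(6.601) / (1.10)³ = 4.959×10⁻⁷ T.

B ≈ 4.96×10⁻⁷ T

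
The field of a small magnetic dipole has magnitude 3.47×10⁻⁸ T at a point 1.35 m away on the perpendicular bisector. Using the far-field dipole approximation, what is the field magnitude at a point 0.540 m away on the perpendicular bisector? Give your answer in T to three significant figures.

Dipole fields scale as 1/r³ in the far field; the geometry is the same at both points.
B₂ = B₁ · (r₁/r₂)³ = 3.47×10⁻⁸ · (1.35/0.540)³.
(r₁/r₂)³ = (2.5)³ = 15.62.
B₂ ≈ 5.422×10⁻⁷ T.

B ≈ 5.42×10⁻⁷ T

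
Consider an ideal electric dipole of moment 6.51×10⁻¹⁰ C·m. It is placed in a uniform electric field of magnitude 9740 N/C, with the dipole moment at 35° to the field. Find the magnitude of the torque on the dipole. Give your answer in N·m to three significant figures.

τ ≈ 3.64×10⁻⁶ N·m

Torque on an electric dipole: τ = pE sinθ.
τ = (6.51×10⁻¹⁰)(9740)·sin35° = 3.637×10⁻⁶ N·m.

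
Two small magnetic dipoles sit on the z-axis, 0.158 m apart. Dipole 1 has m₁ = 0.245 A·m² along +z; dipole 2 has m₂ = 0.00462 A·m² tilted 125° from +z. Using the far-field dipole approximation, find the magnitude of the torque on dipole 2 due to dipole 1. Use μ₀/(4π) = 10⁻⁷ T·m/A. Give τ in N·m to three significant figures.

τ ≈ 4.70×10⁻⁸ N·m

Dipole B is on the axis of dipole A, so B₁ there is axial: B₁ = (μ₀/4π)·2m₁/r³ along +z.
B₁ = 2(10⁻⁷)(0.245)/(0.158)³ = 1.242×10⁻⁵ T.
τ = m₂ B₁ sinθ.
τ = (0.00462)(1.242×10⁻⁵)·sin125° = 4.701×10⁻⁸ N·m.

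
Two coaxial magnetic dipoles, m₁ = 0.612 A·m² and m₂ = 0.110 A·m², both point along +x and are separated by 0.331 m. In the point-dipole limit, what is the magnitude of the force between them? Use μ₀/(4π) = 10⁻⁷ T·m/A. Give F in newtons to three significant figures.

F ≈ 3.36×10⁻⁶ N

On-axis B of dipole 1: B = (μ₀/4π)·2m₁/r³. Force on dipole 2: F = m₂·dB/dr.
dB/dr = −(μ₀/4π)·6m₁/r⁴, so |F| = (μ₀/4π)·6m₁m₂/r⁴.
F = 6(10⁻⁷)(0.612)(0.110)/(0.331)⁴ = 3.365×10⁻⁶ N.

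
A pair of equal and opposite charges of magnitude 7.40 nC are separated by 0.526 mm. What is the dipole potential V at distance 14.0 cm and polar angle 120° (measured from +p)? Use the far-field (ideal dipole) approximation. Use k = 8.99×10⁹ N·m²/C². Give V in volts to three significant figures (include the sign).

Dipole moment p = qd = (7.40×10⁻⁹ C)(5.26×10⁻⁴ m) = 3.892×10⁻¹² C·m.
The dipole potential is V = kp cosθ / r².
V = (8.99×10⁹)(3.892×10⁻¹²)·cos120° / (0.140)² = -0.8926 V.

V ≈ -0.893 V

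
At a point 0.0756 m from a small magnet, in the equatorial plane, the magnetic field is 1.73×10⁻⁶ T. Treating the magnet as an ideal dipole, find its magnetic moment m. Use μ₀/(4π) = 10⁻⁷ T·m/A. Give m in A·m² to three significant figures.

m ≈ 0.00748 A·m²

In the equatorial plane B = (μ₀/4π)·m/r³, so m = Br³·4π/(μ₀).
m = (1.73×10⁻⁶)·(0.0756)³ / (10⁻⁷) = 0.007475 A·m².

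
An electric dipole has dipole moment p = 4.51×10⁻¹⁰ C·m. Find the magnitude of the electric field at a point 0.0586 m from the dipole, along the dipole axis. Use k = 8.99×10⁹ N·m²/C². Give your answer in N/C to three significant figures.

On the dipole axis E = 2kp/r³.
E = 2·(8.99×10⁹)(4.51×10⁻¹⁰) / (0.0586)³ = 4.030×10⁴ N/C.

E ≈ 4.03×10⁴ N/C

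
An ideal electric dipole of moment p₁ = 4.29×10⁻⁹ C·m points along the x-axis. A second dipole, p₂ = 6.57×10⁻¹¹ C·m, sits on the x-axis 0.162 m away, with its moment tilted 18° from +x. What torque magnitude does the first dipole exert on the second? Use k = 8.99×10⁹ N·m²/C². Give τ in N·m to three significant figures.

τ ≈ 3.68×10⁻⁷ N·m

The second dipole sits on the axis of the first, so the field there is axial: E₁ = 2kp₁/r³ along +x.
E₁ = 2(8.99×10⁹)(4.29×10⁻⁹)/(0.162)³ = 1.814×10⁴ N/C.
Torque on the second dipole: τ = p₂ E₁ sinθ.
τ = (6.57×10⁻¹¹)(1.814×10⁴)·sin18° = 3.683×10⁻⁷ N·m.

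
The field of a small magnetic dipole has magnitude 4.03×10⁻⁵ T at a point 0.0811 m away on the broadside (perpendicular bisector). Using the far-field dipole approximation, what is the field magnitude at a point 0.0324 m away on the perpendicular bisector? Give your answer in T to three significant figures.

B ≈ 6.32×10⁻⁴ T

Dipole fields scale as 1/r³ in the far field; the geometry is the same at both points.
B₂ = B₁ · (r₁/r₂)³ = 4.03×10⁻⁵ · (0.0811/0.0324)³.
(r₁/r₂)³ = (2.503)³ = 15.68.
B₂ ≈ 6.320×10⁻⁴ T.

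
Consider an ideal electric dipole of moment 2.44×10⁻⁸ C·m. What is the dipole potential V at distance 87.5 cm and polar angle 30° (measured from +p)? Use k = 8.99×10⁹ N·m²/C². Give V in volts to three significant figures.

The dipole potential is V = kp cosθ / r².
V = (8.99×10⁹)(2.44×10⁻⁸)·cos30° / (0.875)² = 248.1 V.

V ≈ 248 V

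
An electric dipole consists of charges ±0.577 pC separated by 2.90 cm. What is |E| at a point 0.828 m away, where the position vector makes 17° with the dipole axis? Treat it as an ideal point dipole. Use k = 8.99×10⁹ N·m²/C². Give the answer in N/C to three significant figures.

E ≈ 5.13×10⁻⁴ N/C

Dipole moment p = qd = (5.77×10⁻¹³ C)(0.0290 m) = 1.673×10⁻¹⁴ C·m.
At angle θ the dipole field magnitude is E = (kp/r³)·√(1 + 3cos²θ).
kp/r³ = (8.99×10⁹)(1.673×10⁻¹⁴) / (0.828)³ = 2.650×10⁻⁴ N/C.
√(1 + 3cos²17°) = √(1 + 3·0.9145) = √3.7436 ≈ 1.9348.
E ≈ 2.650×10⁻⁴ × 1.935 = 5.126×10⁻⁴ N/C.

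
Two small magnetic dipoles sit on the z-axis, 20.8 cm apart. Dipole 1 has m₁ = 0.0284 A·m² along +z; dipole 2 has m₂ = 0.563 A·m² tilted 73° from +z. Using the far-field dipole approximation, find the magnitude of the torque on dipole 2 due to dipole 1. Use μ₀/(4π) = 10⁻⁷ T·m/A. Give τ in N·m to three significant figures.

τ ≈ 3.40×10⁻⁷ N·m

Dipole B is on the axis of dipole A, so B₁ there is axial: B₁ = (μ₀/4π)·2m₁/r³ along +z.
B₁ = 2(10⁻⁷)(0.0284)/(0.208)³ = 6.312×10⁻⁷ T.
τ = m₂ B₁ sinθ.
τ = (0.563)(6.312×10⁻⁷)·sin73° = 3.398×10⁻⁷ N·m.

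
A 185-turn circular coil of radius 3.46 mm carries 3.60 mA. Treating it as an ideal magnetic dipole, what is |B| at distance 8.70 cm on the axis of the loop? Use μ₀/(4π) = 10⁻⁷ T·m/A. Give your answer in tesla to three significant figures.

B ≈ 7.61×10⁻⁹ T

m = NIA = NIπa² = 185·(0.00360)·π·(0.00346)² = 2.505×10⁻⁵ A·m².
On axis B = (μ₀/4π)·2m/r³.
B = 2·(10⁻⁷)·(2.505×10⁻⁵) / (0.0870)³ = 7.608×10⁻⁹ T.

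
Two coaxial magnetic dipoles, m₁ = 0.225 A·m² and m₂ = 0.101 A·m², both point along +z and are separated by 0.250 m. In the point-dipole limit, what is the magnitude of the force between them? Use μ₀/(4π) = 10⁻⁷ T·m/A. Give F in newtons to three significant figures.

F ≈ 3.49×10⁻⁶ N

On-axis B of dipole 1: B = (μ₀/4π)·2m₁/r³. Force on dipole 2: F = m₂·dB/dr.
dB/dr = −(μ₀/4π)·6m₁/r⁴, so |F| = (μ₀/4π)·6m₁m₂/r⁴.
F = 6(10⁻⁷)(0.225)(0.101)/(0.250)⁴ = 3.491×10⁻⁶ N.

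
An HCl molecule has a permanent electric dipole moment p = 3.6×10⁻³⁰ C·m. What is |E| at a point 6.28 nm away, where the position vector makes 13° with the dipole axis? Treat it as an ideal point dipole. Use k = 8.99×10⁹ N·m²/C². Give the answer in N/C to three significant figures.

At angle θ the dipole field magnitude is E = (kp/r³)·√(1 + 3cos²θ).
kp/r³ = (8.99×10⁹)(3.60×10⁻³⁰) / (6.28×10⁻⁹)³ = 1.307×10⁵ N/C.
√(1 + 3cos²13°) = √(1 + 3·0.9494) = √3.8482 ≈ 1.9617.
E ≈ 1.307×10⁵ × 1.962 = 2.563×10⁵ N/C.

E ≈ 2.56×10⁵ N/C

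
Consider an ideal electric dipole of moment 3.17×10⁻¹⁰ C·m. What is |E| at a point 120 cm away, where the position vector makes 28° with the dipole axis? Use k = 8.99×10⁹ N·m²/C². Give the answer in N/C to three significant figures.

At angle θ the dipole field magnitude is E = (kp/r³)·√(1 + 3cos²θ).
kp/r³ = (8.99×10⁹)(3.17×10⁻¹⁰) / (1.20)³ = 1.649 N/C.
√(1 + 3cos²28°) = √(1 + 3·0.7796) = √3.3388 ≈ 1.8272.
E ≈ 1.649 × 1.827 = 3.013 N/C.

E ≈ 3.01 N/C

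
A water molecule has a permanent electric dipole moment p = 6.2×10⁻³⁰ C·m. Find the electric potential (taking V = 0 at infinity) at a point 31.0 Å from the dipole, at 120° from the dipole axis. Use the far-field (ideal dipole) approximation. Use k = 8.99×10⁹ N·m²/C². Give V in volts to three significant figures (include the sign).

V ≈ -0.00290 V

The dipole potential is V = kp cosθ / r².
V = (8.99×10⁹)(6.20×10⁻³⁰)·cos120° / (3.10×10⁻⁹)² = -0.002900 V.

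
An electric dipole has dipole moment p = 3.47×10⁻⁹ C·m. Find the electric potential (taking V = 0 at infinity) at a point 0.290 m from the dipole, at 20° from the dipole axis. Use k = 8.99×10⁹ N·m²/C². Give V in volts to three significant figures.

The dipole potential is V = kp cosθ / r².
V = (8.99×10⁹)(3.47×10⁻⁹)·cos20° / (0.290)² = 348.6 V.

V ≈ 349 V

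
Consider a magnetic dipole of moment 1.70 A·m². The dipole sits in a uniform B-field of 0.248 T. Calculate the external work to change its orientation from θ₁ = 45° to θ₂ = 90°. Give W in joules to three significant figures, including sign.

W_ext = ΔU = −mB cosθ₂ + mB cosθ₁ = mB(cosθ₁ − cosθ₂).
W = (1.70)(0.248)·(cos45° − cos90°) = (0.4216)·(+0.7071) = 0.2981 J.

W ≈ 0.298 J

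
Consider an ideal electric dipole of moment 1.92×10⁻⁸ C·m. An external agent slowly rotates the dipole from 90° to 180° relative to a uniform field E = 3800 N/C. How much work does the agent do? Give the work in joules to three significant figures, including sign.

W_ext = ΔU = U(θ₂) − U(θ₁) = −pE cosθ₂ − (−pE cosθ₁) = pE(cosθ₁ − cosθ₂).
W = (1.92×10⁻⁸)(3800)·(cos90° − cos180°) = (7.296×10⁻⁵)·(+1.0000) = 7.296×10⁻⁵ J.

W ≈ 7.30×10⁻⁵ J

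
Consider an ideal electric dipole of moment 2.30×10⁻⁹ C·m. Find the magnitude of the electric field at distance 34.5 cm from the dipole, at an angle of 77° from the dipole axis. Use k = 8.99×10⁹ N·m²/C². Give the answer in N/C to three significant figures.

At angle θ the dipole field magnitude is E = (kp/r³)·√(1 + 3cos²θ).
kp/r³ = (8.99×10⁹)(2.30×10⁻⁹) / (0.345)³ = 503.5 N/C.
√(1 + 3cos²77°) = √(1 + 3·0.0506) = √1.1518 ≈ 1.0732.
E ≈ 503.5 × 1.073 = 540.4 N/C.

E ≈ 540 N/C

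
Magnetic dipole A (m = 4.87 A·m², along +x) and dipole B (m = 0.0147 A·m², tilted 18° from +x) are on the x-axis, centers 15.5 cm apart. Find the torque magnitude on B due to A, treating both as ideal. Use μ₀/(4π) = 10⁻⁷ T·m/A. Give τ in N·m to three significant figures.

τ ≈ 1.19×10⁻⁶ N·m

Dipole B is on the axis of dipole A, so B₁ there is axial: B₁ = (μ₀/4π)·2m₁/r³ along +x.
B₁ = 2(10⁻⁷)(4.87)/(0.155)³ = 2.616×10⁻⁴ T.
τ = m₂ B₁ sinθ.
τ = (0.0147)(2.616×10⁻⁴)·sin18° = 1.188×10⁻⁶ N·m.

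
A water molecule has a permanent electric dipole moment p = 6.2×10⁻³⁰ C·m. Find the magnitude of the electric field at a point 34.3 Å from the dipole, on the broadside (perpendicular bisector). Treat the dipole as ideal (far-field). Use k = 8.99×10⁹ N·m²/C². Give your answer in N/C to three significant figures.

In the equatorial plane E = kp/r³.
E = (8.99×10⁹)(6.20×10⁻³⁰) / (3.43×10⁻⁹)³ = 1.381×10⁶ N/C.

E ≈ 1.38×10⁶ N/C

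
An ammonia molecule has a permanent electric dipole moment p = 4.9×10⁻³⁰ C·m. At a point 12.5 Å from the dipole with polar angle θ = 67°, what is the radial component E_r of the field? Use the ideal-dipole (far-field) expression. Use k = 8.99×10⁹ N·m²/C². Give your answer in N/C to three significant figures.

E_r ≈ 1.76×10⁷ N/C

For a dipole, E_r = (2kp cosθ)/r³.
kp/r³ = (8.99×10⁹)(4.90×10⁻³⁰)/(1.25×10⁻⁹)³ = 2.255×10⁷ N/C.
E_r = 2·2.255×10⁷·cos67° = 1.763×10⁷ N/C.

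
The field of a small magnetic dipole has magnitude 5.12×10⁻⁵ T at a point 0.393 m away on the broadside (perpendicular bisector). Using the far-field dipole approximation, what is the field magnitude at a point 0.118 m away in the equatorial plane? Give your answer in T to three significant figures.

B ≈ 0.00189 T

Dipole fields scale as 1/r³ in the far field; the geometry is the same at both points.
B₂ = B₁ · (r₁/r₂)³ = 5.12×10⁻⁵ · (0.393/0.118)³.
(r₁/r₂)³ = (3.331)³ = 36.94.
B₂ ≈ 0.001891 T.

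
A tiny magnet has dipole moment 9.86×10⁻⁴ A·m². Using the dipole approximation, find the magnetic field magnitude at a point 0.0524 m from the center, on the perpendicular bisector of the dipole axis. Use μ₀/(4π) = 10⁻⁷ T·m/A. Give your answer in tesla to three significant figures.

In the equatorial plane B = (μ₀/4π)·m/r³ (half the axial value).
B = (10⁻⁷)·(9.86×10⁻⁴) / (0.0524)³ = 6.853×10⁻⁷ T.

B ≈ 6.85×10⁻⁷ T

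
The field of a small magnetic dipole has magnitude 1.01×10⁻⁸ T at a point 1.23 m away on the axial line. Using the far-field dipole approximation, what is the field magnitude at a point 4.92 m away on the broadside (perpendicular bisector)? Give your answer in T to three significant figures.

Dipole fields scale as 1/r³ in the far field.
The axial field is twice the equatorial field at the same r, so the geometry factor is 1/2.
B₂ = B₁ · (1/2) · (r₁/r₂)³ = 1.01×10⁻⁸ · 0.5 · (1.23/4.92)³.
(r₁/r₂)³ = (0.25)³ = 0.01562.
B₂ ≈ 7.891×10⁻¹¹ T.

B ≈ 7.89×10⁻¹¹ T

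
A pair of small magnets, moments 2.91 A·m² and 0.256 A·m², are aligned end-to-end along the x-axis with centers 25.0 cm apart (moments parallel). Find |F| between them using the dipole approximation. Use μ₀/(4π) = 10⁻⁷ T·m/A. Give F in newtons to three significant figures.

On-axis B of dipole 1: B = (μ₀/4π)·2m₁/r³. Force on dipole 2: F = m₂·dB/dr.
dB/dr = −(μ₀/4π)·6m₁/r⁴, so |F| = (μ₀/4π)·6m₁m₂/r⁴.
F = 6(10⁻⁷)(2.91)(0.256)/(0.250)⁴ = 1.144×10⁻⁴ N.

F ≈ 1.14×10⁻⁴ N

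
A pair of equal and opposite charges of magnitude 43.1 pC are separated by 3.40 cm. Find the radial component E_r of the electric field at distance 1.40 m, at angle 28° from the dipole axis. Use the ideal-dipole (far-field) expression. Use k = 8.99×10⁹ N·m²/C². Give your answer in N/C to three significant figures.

Dipole moment p = qd = (4.31×10⁻¹¹ C)(0.0340 m) = 1.465×10⁻¹² C·m.
For a dipole, E_r = (2kp cosθ)/r³.
kp/r³ = (8.99×10⁹)(1.465×10⁻¹²)/(1.40)³ = 0.004800 N/C.
E_r = 2·0.004800·cos28° = 0.008476 N/C.

E_r ≈ 0.00848 N/C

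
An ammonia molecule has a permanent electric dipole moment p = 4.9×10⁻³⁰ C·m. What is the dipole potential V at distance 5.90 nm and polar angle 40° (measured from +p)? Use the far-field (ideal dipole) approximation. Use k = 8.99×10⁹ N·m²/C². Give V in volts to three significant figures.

The dipole potential is V = kp cosθ / r².
V = (8.99×10⁹)(4.90×10⁻³⁰)·cos40° / (5.90×10⁻⁹)² = 9.694×10⁻⁴ V.

V ≈ 9.69×10⁻⁴ V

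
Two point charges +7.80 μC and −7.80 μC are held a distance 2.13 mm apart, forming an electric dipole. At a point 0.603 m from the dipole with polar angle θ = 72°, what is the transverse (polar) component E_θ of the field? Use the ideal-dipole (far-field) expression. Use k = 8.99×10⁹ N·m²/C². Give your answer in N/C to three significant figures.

Dipole moment p = qd = (7.80×10⁻⁶ C)(0.00213 m) = 1.661×10⁻⁸ C·m.
For a dipole, E_θ = (kp sinθ)/r³.
kp/r³ = (8.99×10⁹)(1.661×10⁻⁸)/(0.603)³ = 681.0 N/C.
E_θ = 681.0·sin72° = 647.7 N/C.

E_θ ≈ 648 N/C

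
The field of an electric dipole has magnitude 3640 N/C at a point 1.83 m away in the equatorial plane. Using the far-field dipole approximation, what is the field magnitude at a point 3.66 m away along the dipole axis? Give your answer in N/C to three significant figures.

E ≈ 910 N/C

Dipole fields scale as 1/r³ in the far field.
The axial field is twice the equatorial field at the same r, so the geometry factor is 2/1.
E₂ = E₁ · (2/1) · (r₁/r₂)³ = 3640 · 2 · (1.83/3.66)³.
(r₁/r₂)³ = (0.5)³ = 0.125.
E₂ ≈ 910.0 N/C.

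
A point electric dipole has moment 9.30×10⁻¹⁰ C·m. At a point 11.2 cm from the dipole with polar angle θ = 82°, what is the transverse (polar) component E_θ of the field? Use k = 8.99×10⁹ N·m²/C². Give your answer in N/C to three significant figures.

For a dipole, E_θ = (kp sinθ)/r³.
kp/r³ = (8.99×10⁹)(9.30×10⁻¹⁰)/(0.112)³ = 5951 N/C.
E_θ = 5951·sin82° = 5893 N/C.

E_θ ≈ 5890 N/C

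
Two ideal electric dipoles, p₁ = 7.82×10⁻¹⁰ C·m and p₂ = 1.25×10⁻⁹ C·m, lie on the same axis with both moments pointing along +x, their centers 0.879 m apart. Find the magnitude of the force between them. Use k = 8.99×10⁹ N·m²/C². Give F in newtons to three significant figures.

On-axis field of dipole 1 at distance r: E = 2kp₁/r³. Force on dipole 2 is F = p₂·dE/dr (gradient along axis).
dE/dr = −6kp₁/r⁴, so |F| = 6kp₁p₂/r⁴ (attractive for aligned moments).
F = 6(8.99×10⁹)(7.82×10⁻¹⁰)(1.25×10⁻⁹)/(0.879)⁴ = 8.832×10⁻⁸ N.

F ≈ 8.83×10⁻⁸ N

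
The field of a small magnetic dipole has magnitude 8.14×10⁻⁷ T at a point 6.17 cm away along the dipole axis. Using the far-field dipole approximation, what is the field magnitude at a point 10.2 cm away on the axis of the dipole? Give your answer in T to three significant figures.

B ≈ 1.80×10⁻⁷ T

Dipole fields scale as 1/r³ in the far field; the geometry is the same at both points.
B₂ = B₁ · (r₁/r₂)³ = 8.14×10⁻⁷ · (6.17/10.2)³.
(r₁/r₂)³ = (0.6049)³ = 0.2213.
B₂ ≈ 1.802×10⁻⁷ T.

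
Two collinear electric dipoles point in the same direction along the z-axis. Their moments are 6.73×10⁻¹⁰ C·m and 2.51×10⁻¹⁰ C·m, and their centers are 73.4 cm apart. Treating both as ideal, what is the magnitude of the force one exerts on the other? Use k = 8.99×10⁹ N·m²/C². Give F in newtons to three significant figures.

On-axis field of dipole 1 at distance r: E = 2kp₁/r³. Force on dipole 2 is F = p₂·dE/dr (gradient along axis).
dE/dr = −6kp₁/r⁴, so |F| = 6kp₁p₂/r⁴ (attractive for aligned moments).
F = 6(8.99×10⁹)(6.73×10⁻¹⁰)(2.51×10⁻¹⁰)/(0.734)⁴ = 3.139×10⁻⁸ N.

F ≈ 3.14×10⁻⁸ N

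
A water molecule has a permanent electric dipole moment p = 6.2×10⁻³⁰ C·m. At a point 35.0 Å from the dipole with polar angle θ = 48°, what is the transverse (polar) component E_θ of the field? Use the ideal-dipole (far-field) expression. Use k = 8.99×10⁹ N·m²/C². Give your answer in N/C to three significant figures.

For a dipole, E_θ = (kp sinθ)/r³.
kp/r³ = (8.99×10⁹)(6.20×10⁻³⁰)/(3.50×10⁻⁹)³ = 1.300×10⁶ N/C.
E_θ = 1.300×10⁶·sin48° = 9.661×10⁵ N/C.

E_θ ≈ 9.66×10⁵ N/C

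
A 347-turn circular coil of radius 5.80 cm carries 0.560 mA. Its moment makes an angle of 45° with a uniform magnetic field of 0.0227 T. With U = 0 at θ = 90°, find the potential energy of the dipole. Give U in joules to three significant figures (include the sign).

U ≈ -3.30×10⁻⁵ J

m = NIA = NIπa² = 347·(5.60×10⁻⁴)·π·(0.0580)² = 0.002054 A·m².
U = −m·B = −mB cosθ.
U = −(0.002054)(0.0227)·cos45° = -3.297×10⁻⁵ J.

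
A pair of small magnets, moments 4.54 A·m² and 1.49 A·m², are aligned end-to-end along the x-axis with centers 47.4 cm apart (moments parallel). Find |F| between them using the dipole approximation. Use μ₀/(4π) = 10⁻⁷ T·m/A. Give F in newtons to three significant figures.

On-axis B of dipole 1: B = (μ₀/4π)·2m₁/r³. Force on dipole 2: F = m₂·dB/dr.
dB/dr = −(μ₀/4π)·6m₁/r⁴, so |F| = (μ₀/4π)·6m₁m₂/r⁴.
F = 6(10⁻⁷)(4.54)(1.49)/(0.474)⁴ = 8.040×10⁻⁵ N.

F ≈ 8.04×10⁻⁵ N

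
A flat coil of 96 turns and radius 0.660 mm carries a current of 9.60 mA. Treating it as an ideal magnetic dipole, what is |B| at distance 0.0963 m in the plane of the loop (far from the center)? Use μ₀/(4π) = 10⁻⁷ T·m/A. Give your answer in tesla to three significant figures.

m = NIA = NIπa² = 96·(0.00960)·π·(6.60×10⁻⁴)² = 1.261×10⁻⁶ A·m².
In the equatorial plane B = (μ₀/4π)·m/r³ (half the axial value).
B = (10⁻⁷)·(1.261×10⁻⁶) / (0.0963)³ = 1.412×10⁻¹⁰ T.

B ≈ 1.41×10⁻¹⁰ T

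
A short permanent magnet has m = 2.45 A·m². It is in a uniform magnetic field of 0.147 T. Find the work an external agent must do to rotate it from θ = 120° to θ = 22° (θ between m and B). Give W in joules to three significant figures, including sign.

W ≈ -0.514 J

W_ext = ΔU = −mB cosθ₂ + mB cosθ₁ = mB(cosθ₁ − cosθ₂).
W = (2.45)(0.147)·(cos120° − cos22°) = (0.3602)·(-1.4272) = -0.5140 J.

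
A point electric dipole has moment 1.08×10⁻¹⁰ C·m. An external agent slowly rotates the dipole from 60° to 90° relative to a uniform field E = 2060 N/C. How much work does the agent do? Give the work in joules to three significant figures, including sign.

W ≈ 1.11×10⁻⁷ J

W_ext = ΔU = U(θ₂) − U(θ₁) = −pE cosθ₂ − (−pE cosθ₁) = pE(cosθ₁ − cosθ₂).
W = (1.08×10⁻¹⁰)(2060)·(cos60° − cos90°) = (2.225×10⁻⁷)·(+0.5000) = 1.112×10⁻⁷ J.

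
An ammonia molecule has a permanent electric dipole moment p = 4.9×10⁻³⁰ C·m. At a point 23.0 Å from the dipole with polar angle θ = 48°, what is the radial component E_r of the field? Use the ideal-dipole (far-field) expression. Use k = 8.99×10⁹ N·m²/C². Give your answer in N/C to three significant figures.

For a dipole, E_r = (2kp cosθ)/r³.
kp/r³ = (8.99×10⁹)(4.90×10⁻³⁰)/(2.30×10⁻⁹)³ = 3.621×10⁶ N/C.
E_r = 2·3.621×10⁶·cos48° = 4.845×10⁶ N/C.

E_r ≈ 4.85×10⁶ N/C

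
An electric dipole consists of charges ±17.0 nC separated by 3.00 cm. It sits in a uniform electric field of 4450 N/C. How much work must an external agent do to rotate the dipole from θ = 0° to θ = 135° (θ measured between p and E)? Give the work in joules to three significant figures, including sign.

W ≈ 3.87×10⁻⁶ J

Dipole moment p = qd = (1.70×10⁻⁸ C)(0.0300 m) = 5.10×10⁻¹⁰ C·m.
W_ext = ΔU = U(θ₂) − U(θ₁) = −pE cosθ₂ − (−pE cosθ₁) = pE(cosθ₁ − cosθ₂).
W = (5.10×10⁻¹⁰)(4450)·(cos0° − cos135°) = (2.270×10⁻⁶)·(+1.7071) = 3.874×10⁻⁶ J.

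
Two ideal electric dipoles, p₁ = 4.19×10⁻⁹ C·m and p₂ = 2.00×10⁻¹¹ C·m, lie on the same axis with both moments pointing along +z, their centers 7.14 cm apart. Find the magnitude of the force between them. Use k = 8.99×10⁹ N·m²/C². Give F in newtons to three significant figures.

On-axis field of dipole 1 at distance r: E = 2kp₁/r³. Force on dipole 2 is F = p₂·dE/dr (gradient along axis).
dE/dr = −6kp₁/r⁴, so |F| = 6kp₁p₂/r⁴ (attractive for aligned moments).
F = 6(8.99×10⁹)(4.19×10⁻⁹)(2.00×10⁻¹¹)/(0.0714)⁴ = 1.739×10⁻⁴ N.

F ≈ 1.74×10⁻⁴ N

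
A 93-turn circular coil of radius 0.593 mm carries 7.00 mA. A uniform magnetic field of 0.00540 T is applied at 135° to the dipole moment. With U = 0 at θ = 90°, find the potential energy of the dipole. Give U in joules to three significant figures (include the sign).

U ≈ 2.75×10⁻⁹ J

m = NIA = NIπa² = 93·(0.00700)·π·(5.93×10⁻⁴)² = 7.192×10⁻⁷ A·m².
U = −m·B = −mB cosθ.
U = −(7.192×10⁻⁷)(0.00540)·cos135° = 2.746×10⁻⁹ J.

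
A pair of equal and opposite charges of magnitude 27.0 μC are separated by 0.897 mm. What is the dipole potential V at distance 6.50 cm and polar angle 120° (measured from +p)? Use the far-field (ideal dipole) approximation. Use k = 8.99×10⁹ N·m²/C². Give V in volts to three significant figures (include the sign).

Dipole moment p = qd = (2.70×10⁻⁵ C)(8.97×10⁻⁴ m) = 2.422×10⁻⁸ C·m.
The dipole potential is V = kp cosθ / r².
V = (8.99×10⁹)(2.422×10⁻⁸)·cos120° / (0.0650)² = -2.577×10⁴ V.

V ≈ -2.58×10⁴ V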